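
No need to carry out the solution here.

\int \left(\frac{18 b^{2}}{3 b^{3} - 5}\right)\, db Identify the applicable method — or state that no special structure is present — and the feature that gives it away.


Technique: u-substitution — set u = 3 b^{3} - 5: a constant multiple of its derivative, namely 18 b^{2}, is present as a factor once the integrand is collected, so the du is sitting there waiting.


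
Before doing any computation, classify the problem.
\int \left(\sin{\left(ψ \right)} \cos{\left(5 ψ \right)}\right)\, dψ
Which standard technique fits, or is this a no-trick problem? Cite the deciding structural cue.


Technique: a trigonometric identity — the identity turns \sin{\left(ψ \right)} \cos{\left(5 ψ \right)} into two lone cosines/sines, each trivially integrable.


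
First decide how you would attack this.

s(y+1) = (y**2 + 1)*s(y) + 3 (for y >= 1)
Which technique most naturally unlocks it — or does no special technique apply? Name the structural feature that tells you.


Method: a summation factor — normalize by the running product of y**2 + 1: the left side becomes a difference, and differences sum.


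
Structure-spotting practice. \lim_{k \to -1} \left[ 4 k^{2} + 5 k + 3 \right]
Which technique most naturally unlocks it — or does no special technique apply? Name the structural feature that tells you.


Diagnosis: no special technique — nothing blocks direct substitution at -1: plug in and finish.


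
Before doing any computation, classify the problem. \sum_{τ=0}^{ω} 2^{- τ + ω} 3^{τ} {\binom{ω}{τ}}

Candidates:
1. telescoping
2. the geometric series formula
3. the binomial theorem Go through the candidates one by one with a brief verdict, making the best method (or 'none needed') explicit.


Technique: the binomial theorem — terms weighting {\binom{ω}{τ}} against matched powers of 3 and 2 reassemble into (3 + 2)^ω by the binomial theorem.
- telescoping: the terms as presented offer no neighboring cancellation — a telescoping rewrite may exist, but the displayed structure does not hand one over.
- the geometric series formula: the term-to-term ratio changes with the index, so the geometric formula cannot close it.
- the binomial theorem: applicable, and directly so.


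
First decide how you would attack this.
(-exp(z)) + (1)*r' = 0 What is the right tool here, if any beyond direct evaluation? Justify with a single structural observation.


Technique: no special technique — the slope is a function of z alone, so integrate both sides directly.


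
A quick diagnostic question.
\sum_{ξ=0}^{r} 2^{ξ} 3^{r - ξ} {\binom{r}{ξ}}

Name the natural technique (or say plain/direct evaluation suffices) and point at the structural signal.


Technique: the binomial theorem — the summand is term ξ of a binomial expansion in 2 and 3; the whole sum is a single power.


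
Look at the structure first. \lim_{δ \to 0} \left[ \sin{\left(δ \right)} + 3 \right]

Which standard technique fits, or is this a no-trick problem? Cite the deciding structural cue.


Diagnosis: no special technique — the function is continuous at 0; evaluation is itself the limit, no machinery required.


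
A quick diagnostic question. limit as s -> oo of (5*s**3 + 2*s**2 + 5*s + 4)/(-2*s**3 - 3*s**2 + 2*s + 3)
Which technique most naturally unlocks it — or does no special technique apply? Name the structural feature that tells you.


Verdict: dominant-term comparison — at large s only the top-degree terms survive; compare the leading terms and the limit falls out. l'Hôpital's at-infinity variant applies to the expression viewed as a single quotient; the leading-term comparison is the direct route.


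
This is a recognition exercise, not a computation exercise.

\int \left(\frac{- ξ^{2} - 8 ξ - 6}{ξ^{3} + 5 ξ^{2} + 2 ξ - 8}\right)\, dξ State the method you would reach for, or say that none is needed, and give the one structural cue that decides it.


Verdict: partial fractions — ξ^{3} + 5 ξ^{2} + 2 ξ - 8 splits into linear pieces, so the quotient is a sum of simple fractions — decompose before integrating.


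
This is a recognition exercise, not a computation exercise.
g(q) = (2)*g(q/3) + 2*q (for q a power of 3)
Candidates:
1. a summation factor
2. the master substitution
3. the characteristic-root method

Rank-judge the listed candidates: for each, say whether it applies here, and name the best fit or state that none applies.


Method: the master substitution — recursion at q/3 is multiplicative in the index; logarithmic reindexing via q = 3^m linearizes it.
- a summation factor — a divided-index call is outside the fixed-shift first-order family a summation factor normalizes.
- the master substitution: applies; the problem has the shape this method handles.
- the characteristic-root method — the recursion divides its index rather than shifting it — outside the constant-shift family the root method covers.


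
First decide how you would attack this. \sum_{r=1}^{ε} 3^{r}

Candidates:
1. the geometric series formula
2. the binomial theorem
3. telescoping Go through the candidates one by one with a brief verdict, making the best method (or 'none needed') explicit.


Verdict: the geometric series formula — check a ratio of consecutive terms: it is 3, independent of the index, so the geometric formula closes the sum.
- the geometric series formula — a fit — the right tool for this form.
- the binomial theorem — the terms do not reassemble into a binomial power.
- telescoping: computed from the summand as displayed, the partial sums build up without the pairwise collapse telescoping exploits.


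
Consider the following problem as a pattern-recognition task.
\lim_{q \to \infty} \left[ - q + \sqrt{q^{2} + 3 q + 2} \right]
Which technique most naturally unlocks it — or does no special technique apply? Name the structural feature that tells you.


Technique: conjugate multiplication — an infinity-minus-infinity difference with a surviving radical — multiply by the conjugate to cancel the divergence.


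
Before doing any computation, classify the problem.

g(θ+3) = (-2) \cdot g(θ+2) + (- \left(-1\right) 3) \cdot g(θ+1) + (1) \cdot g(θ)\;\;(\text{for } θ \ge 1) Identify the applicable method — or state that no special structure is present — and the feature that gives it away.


Best approach: the characteristic-root method — the recurrence treats every index alike (constant coefficients, no forcing) — precisely the regime where r^θ trials close it.


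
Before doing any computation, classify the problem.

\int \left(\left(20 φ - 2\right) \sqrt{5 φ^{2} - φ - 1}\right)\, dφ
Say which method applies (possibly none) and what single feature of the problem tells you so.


Best approach: u-substitution — read it as f(5 φ^{2} - φ - 1) times a constant multiple of d(5 φ^{2} - φ - 1): one substitution, u = 5 φ^{2} - φ - 1, finishes it.


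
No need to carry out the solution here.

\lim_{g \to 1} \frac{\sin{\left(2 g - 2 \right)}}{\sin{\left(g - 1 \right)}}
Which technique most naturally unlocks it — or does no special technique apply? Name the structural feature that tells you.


Method: l'Hôpital's rule (0/0) — numerator and denominator both vanish at 1 — a genuine 0/0 form, which is exactly when l'Hôpital applies. A first-order expansion at the point is an equally standard path; the rule packages it.


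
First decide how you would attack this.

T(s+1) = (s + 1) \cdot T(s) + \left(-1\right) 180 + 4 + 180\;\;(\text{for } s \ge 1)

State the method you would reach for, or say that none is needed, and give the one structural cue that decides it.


Technique: a summation factor — rescale the sequence by the product of the weights s + 1 so far — the recurrence collapses to a plain running sum.


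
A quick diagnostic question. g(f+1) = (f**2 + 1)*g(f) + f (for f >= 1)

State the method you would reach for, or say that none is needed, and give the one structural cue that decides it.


Diagnosis: a summation factor — rescale the sequence by the product of the weights f**2 + 1 so far — the recurrence collapses to a plain running sum.


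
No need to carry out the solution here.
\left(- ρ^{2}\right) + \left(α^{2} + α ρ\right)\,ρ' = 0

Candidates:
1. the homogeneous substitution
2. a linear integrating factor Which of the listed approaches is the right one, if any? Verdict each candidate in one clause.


Technique: the homogeneous substitution — solved for the derivative, the right side is unchanged under scaling α and ρ together — it depends only on the ratio ρ/α, so substitute a single ratio variable. This can also be massaged into Bernoulli form (the roles of the variables may need exchanging); the homogeneous substitution avoids that setup.
- the homogeneous substitution: a fit — the right tool for this form.
- a linear integrating factor: the unknown enters nonlinearly (through a power, a denominator, or a transcendental function), which the linear integrating-factor recipe cannot absorb as-is — any repair would come from a preliminary substitution, not the factor.


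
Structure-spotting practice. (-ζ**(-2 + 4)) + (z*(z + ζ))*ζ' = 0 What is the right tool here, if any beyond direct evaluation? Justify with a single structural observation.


Verdict: the homogeneous substitution — the slope is degree-zero homogeneous: the ratio substitution v = ζ/z collapses it. A Bernoulli substitution after rearrangement (possibly exchanging dependent and independent variable) is a fair alternative; the homogeneous route works on the equation as it stands.


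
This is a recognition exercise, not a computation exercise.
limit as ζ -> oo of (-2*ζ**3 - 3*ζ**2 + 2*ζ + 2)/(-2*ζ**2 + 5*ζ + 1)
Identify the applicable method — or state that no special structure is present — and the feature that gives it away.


Technique: dominant-term comparison — as ζ grows, only the highest-degree terms matter — compare leading terms and read the limit off. As a single quotient, the ∞/∞ shape would yield to repeated differentiation as well — the growth comparison gets there in one look.


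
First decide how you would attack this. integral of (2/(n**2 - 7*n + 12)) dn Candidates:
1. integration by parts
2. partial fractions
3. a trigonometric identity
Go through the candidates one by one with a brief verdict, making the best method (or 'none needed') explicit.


Technique: partial fractions — the factorization of n**2 - 7*n + 12 is the whole battle; after it, each term is a table integral.
- integration by parts: the integrand does not split as a nonconstant polynomial times an exp, sine, cosine of a linear argument, or logarithm — no polynomial-kernel parts product to differentiate one side of.
- partial fractions: applicable, and directly so.
- a trigonometric identity: no sine or cosine appears, so there is nothing for a trigonometric identity to act on.


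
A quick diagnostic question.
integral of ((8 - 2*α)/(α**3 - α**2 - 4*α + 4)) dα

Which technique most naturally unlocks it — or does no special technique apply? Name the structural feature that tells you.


Verdict: partial fractions — each factor of α**3 - α**2 - 4*α + 4 owns one elementary piece of the integrand — separate them and integrate piecewise.


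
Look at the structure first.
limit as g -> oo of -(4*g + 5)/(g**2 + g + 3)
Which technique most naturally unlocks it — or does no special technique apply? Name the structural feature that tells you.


Best approach: dominant-term comparison — as g grows, only the highest-degree terms matter — compare leading terms and read the limit off. Viewed as a single quotient this is an ∞/∞ form — an at-infinity application of l'Hôpital's rule would also resolve it; comparing leading growth reads the answer without differentiating.


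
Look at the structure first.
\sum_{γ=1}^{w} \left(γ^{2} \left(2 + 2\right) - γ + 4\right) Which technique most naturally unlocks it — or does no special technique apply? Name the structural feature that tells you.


Best approach: no special technique — this is bookkeeping, not technique: standard formulas for sums of constant-multiple powers of γ apply termwise.


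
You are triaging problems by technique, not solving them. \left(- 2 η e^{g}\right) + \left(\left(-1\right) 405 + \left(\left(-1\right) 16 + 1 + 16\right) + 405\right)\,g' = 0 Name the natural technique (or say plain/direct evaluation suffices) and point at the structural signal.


Best approach: separation of variables — one side of the product carries the independent variable, the other the unknown — the textbook separation shape.


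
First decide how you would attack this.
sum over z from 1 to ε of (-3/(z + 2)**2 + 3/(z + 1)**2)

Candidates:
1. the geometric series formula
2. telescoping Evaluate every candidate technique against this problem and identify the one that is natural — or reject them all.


Best approach: telescoping — write out three consecutive terms and watch the interior cancel: the advanced copy one term subtracts reappears as the very next term's leading piece, pair after pair.
- the geometric series formula: there is no constant term-to-term ratio.
- telescoping — yes, a natural case for it.


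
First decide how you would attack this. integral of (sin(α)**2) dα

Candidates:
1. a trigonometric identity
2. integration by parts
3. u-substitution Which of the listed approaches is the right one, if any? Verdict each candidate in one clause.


Verdict: a trigonometric identity — sin(α)**2 is the textbook power-reduction case — identities first, antiderivatives second.
- a trigonometric identity: applies; the problem has the shape this method handles.
- integration by parts — not the fit here: there is no polynomial factor to ladder down — parts can still close the trigonometric product by recursion, though the identity rewrite is the direct route.
- u-substitution — no subexpression of the integrand pairs with its own derivative as a factor — individual terms may offer their own substitutions, but any change of variable covering the whole integral would have to be constructed from outside the expression.


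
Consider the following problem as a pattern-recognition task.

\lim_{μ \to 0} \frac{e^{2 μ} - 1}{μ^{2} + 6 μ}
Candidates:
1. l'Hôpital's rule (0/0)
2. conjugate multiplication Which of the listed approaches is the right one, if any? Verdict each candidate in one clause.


Verdict: l'Hôpital's rule (0/0) — numerator and denominator both vanish at 0 — a genuine 0/0 form, which is exactly when l'Hôpital applies. A first-order expansion at the point is an equally standard path; the rule packages it.
- l'Hôpital's rule (0/0): applies; the problem has the shape this method handles.
- conjugate multiplication: there is no infinity-minus-infinity radical difference to rationalize.


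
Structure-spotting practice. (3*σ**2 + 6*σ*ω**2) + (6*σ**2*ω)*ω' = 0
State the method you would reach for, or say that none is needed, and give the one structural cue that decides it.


Diagnosis: the exact-equation method — check exactness first: here it holds (3*σ**2 + 6*σ*ω**2, 6*σ**2*ω have matching cross partials), so no integrating factor is needed.


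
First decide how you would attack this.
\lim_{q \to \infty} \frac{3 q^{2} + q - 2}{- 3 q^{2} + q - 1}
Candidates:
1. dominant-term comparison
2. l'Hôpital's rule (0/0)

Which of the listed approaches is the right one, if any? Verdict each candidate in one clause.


Best approach: dominant-term comparison — divide by the highest power of q present: lower-order terms vanish and the dominant ratio remains.
- dominant-term comparison: yes, a natural case for it.
- l'Hôpital's rule (0/0): as a single quotient the expression runs to ∞/∞ at the limit point — an at-infinity form of the rule would apply, though the leading-growth comparison is the direct reading.


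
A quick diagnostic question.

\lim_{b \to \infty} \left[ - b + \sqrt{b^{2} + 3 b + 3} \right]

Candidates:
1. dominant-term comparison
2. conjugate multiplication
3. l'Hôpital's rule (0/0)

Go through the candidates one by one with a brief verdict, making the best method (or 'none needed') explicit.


Verdict: conjugate multiplication — divergence minus divergence hides a finite answer — expose it by pairing \sqrt{b^{2} + 3 b + 3} - b with its conjugate.
- dominant-term comparison — this limit is not decided by comparing leading-term growth at infinity.
- conjugate multiplication — applicable, and directly so.
- l'Hôpital's rule (0/0): no quotient structure at all: the clash is ∞ minus ∞, which rationalizing converts into a tractable ratio.


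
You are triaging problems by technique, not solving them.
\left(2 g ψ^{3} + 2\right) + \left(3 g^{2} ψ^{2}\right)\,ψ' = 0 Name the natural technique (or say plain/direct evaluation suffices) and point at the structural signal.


Best approach: the exact-equation method — 2 g ψ^{3} + 2 and 3 g^{2} ψ^{2} pass the exactness check on the nose, so no integrating factor in g or ψ is needed at all.


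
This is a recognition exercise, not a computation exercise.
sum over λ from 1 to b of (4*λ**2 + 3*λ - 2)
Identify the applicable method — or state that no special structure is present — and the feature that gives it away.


Best approach: no special technique — every summand is a constant multiple of a power of λ — apply the standard power-sum identities one degree at a time.


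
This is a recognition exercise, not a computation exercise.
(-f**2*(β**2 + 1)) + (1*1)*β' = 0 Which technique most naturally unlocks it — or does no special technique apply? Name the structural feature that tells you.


Best approach: separation of variables — solved for the derivative, the right side factors as f**2 times β**2 + 1 — all f-dependence separates from all β-dependence.


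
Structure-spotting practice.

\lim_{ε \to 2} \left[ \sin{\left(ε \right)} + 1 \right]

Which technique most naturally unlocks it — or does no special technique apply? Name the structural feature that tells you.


Method: no special technique — no vanishing denominator and no indeterminate clash at the point — evaluation is immediate.


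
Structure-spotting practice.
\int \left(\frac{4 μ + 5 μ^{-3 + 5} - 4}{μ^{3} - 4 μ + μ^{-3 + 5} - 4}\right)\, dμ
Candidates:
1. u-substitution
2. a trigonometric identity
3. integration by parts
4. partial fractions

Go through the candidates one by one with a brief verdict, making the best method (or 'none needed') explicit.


Technique: partial fractions — each factor of (μ^{3} - 4 μ + μ^{-3 + 5} - 4) owns one elementary piece of the integrand — separate them and integrate piecewise.
- u-substitution: no subexpression of the integrand pairs with its own derivative as a factor — individual terms may offer their own substitutions, but any change of variable covering the whole integral would have to be constructed from outside the expression.
- a trigonometric identity: with no trigonometric functions present, identity rewriting has no target.
- integration by parts: the nonconstant-polynomial-times-standard-kernel pattern (an exp, sine, cosine, or logarithm partner) is absent.
- partial fractions — yes, a natural case for it.


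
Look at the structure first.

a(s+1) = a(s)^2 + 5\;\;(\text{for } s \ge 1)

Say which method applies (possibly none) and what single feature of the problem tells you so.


Best approach: no special technique — the new term depends nonlinearly on the old ones, which disqualifies every superposition-based technique.


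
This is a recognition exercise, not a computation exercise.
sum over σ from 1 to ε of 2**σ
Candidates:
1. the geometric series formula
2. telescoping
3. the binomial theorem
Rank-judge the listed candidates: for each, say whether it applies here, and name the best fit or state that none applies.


Best approach: the geometric series formula — each summand is the previous one scaled by 2; that constant multiplier is itself the geometric structure.
- the geometric series formula: yes, a natural case for it.
- telescoping: computed from the summand as displayed, the partial sums build up without the pairwise collapse telescoping exploits.
- the binomial theorem: no binomial coefficients pair with matched powers.


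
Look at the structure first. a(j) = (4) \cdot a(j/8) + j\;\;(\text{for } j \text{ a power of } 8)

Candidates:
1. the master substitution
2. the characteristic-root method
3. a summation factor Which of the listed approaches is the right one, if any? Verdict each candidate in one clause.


Diagnosis: the master substitution — the argument contracts 8-fold per step: reindex j exponentially and solve the linear recurrence in the new index.
- the master substitution — a fit — the right tool for this form.
- the characteristic-root method: the recursion divides its index rather than shifting it — outside the constant-shift family the root method covers.
- a summation factor: a divided-index call is outside the fixed-shift first-order family a summation factor normalizes.


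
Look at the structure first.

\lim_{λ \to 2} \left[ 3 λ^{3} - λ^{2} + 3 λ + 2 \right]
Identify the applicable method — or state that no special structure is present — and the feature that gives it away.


Diagnosis: no special technique — nothing blocks direct substitution at 2: plug in and finish.


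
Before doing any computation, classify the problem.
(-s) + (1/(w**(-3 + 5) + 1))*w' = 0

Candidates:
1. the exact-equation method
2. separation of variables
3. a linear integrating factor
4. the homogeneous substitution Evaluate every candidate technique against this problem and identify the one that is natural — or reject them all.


Best approach: separation of variables — one side of the product carries the independent variable, the other the unknown — the textbook separation shape.
- the exact-equation method — with no real cross-dependence between the variables, the exact-equation machinery is a detour rather than the natural reading.
- separation of variables: yes — fits the structure here.
- a linear integrating factor — a nonlinear term in the unknown puts this outside the integrating-factor template.
- the homogeneous substitution: the ratio of the variables does not determine the slope.


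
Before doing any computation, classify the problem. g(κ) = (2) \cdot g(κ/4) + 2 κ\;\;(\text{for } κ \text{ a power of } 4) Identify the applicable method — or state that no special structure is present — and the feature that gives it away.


Diagnosis: the master substitution — treat m = log base 4 of κ as the new clock: one recursion step advances m by one while κ scales by 4.


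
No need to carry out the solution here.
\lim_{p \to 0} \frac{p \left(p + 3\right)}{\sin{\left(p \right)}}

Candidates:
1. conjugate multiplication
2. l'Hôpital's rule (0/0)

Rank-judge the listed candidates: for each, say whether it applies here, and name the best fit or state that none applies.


Technique: l'Hôpital's rule (0/0) — substituting 0 gives 0 over 0; differentiate top and bottom once and re-evaluate. Known elementary limits would finish this too — the rule just bypasses the case analysis.
- conjugate multiplication — there is no infinity-minus-infinity radical difference to rationalize.
- l'Hôpital's rule (0/0) — applicable, and directly so.


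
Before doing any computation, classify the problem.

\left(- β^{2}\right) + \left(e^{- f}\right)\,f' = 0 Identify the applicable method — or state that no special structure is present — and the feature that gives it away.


Diagnosis: separation of variables — separating collects all f-dependence with the derivative and leaves all β-dependence opposite: variables separate. One could also solve this as an exact equation; with each coefficient in its own variable, separating is the same work with fewer steps.


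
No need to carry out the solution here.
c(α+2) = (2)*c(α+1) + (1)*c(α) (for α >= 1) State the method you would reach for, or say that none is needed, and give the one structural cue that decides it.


Best approach: the characteristic-root method — this is the constant-coefficient homogeneous case — the whole solution in α reduces to a polynomial's roots.


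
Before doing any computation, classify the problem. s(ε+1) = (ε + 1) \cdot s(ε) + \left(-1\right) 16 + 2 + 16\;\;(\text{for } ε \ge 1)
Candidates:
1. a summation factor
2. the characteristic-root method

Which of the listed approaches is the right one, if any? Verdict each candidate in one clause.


Method: a summation factor — one step of memory with a weight ε + 1 that changes as the index grows — the summation-factor construction is built for this.
- a summation factor: applies; the problem has the shape this method handles.
- the characteristic-root method: the coefficients change with the index, which the root method cannot absorb.


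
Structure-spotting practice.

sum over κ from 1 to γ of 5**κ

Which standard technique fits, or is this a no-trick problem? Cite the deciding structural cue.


Method: the geometric series formula — each term is 5 times the previous one, so the geometric-series formula applies directly.


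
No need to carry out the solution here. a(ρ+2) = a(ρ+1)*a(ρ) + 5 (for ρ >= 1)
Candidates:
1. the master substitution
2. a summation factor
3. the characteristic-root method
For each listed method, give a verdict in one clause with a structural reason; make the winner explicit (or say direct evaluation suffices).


Verdict: no special technique — no ansatz, no master substitution, no summation factor survives the nonlinearity here.
- the master substitution — this is shift-type recursion, outside the divide-and-conquer template.
- a summation factor — no summation factor applies — the rule is not linear in the sequence values.
- the characteristic-root method — the recursion is nonlinear in the sequence values, so no linear-modes ansatz applies.


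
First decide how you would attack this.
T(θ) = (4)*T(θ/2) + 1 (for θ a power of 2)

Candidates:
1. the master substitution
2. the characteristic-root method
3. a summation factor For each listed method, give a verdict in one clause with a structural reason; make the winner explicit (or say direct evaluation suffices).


Best approach: the master substitution — the argument contracts 2-fold per step: reindex θ exponentially and solve the linear recurrence in the new index.
- the master substitution — applicable, and directly so.
- the characteristic-root method: a divided-index call is not the fixed-shift linear shape that characteristic roots solve.
- a summation factor — the recursion divides its index rather than shifting it — there is no previous-term chain for a summation factor to telescope.


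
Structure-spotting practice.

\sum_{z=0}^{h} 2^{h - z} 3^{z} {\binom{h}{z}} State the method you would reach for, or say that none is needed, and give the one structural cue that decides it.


Technique: the binomial theorem — the summand is term z of a binomial expansion in 3 and 2; the whole sum is a single power.


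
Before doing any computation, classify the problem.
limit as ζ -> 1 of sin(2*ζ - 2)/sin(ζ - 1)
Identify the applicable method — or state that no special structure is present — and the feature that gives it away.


Method: l'Hôpital's rule (0/0) — the 0/0 form at 1 is the signature situation for l'Hôpital's rule. Known elementary limits would finish this too — the rule just bypasses the case analysis.


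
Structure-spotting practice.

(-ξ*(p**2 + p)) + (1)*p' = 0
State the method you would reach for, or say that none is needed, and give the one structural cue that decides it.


Method: separation of variables — solved for the derivative, the right side splits multiplicatively into a function of each variable alone — divide and integrate each side. A Bernoulli substitution applies to this equation as given; separation takes the same equation in its displayed form.


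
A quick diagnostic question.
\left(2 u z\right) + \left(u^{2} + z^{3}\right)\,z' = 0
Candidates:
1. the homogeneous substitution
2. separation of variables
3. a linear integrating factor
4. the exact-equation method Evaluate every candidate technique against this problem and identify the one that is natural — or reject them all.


Technique: the exact-equation method — 2 u z and u^{2} + z^{3} pass the exactness check on the nose, so no integrating factor in u or z is needed at all.
- the homogeneous substitution — the slope does not depend on the ratio of the variables alone.
- separation of variables: no division isolates the independent variable from the unknown.
- a linear integrating factor — the unknown enters nonlinearly (through a power, a denominator, or a transcendental function), which the linear integrating-factor recipe cannot absorb as-is — any repair would come from a preliminary substitution, not the factor.
- the exact-equation method: applies; the problem has the shape this method handles.


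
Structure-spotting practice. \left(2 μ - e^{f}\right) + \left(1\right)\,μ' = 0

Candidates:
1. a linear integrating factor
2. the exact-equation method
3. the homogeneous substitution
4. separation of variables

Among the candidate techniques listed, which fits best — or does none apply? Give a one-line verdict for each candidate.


Diagnosis: a linear integrating factor — the unknown enters only to the first power against a nonzero forcing term — the integrating-factor template applies directly.
- a linear integrating factor: applies; the problem has the shape this method handles.
- the exact-equation method — no potential function has this form as its differential, as written.
- the homogeneous substitution — solved for the derivative, the right side changes under joint scaling of the two variables.
- separation of variables — the two dependences are entangled, not a clean product of one-variable pieces.


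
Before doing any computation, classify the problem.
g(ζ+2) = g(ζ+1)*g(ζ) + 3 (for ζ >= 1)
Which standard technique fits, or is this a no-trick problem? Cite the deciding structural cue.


Best approach: no special technique — the sequence value feeds back through itself nonlinearly — linear superposition fails, and every superposition-based closed form fails with it.


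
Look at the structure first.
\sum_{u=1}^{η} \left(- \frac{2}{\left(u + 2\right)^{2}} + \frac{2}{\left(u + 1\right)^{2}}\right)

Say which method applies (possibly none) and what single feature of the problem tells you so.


Method: telescoping — each term adds \frac{2}{\left(u + 1\right)^{2}} and subtracts the same expression advanced one index; that subtracted piece cancels against the next term's added copy — only the boundary terms survive.


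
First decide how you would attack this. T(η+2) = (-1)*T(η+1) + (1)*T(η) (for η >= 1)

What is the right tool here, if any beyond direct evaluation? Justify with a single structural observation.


Best approach: the characteristic-root method — because shifting η leaves the equation's coefficients unchanged, exponential trials reduce it to algebra.


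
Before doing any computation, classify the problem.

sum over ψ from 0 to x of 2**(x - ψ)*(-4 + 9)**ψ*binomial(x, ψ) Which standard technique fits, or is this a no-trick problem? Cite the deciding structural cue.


Method: the binomial theorem — binomial(x, ψ) weighting matched powers of (-4 + 9) and 2 is the expanded form of ((-4 + 9) + 2)^x — fold it back up.


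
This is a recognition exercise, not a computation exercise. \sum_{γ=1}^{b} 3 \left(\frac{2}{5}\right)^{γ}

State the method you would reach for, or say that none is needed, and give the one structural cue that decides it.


Diagnosis: the geometric series formula — consecutive terms stand in a fixed index-free ratio — the geometric sum formula closes it.


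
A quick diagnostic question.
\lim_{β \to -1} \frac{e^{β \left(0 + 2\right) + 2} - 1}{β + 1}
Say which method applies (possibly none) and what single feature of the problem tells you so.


Best approach: l'Hôpital's rule (0/0) — both numerator and denominator vanish at -1: the genuine 0/0 indeterminate that l'Hôpital exists for. One could equally expand both pieces locally and compare leading terms; the rule does that in one stroke.


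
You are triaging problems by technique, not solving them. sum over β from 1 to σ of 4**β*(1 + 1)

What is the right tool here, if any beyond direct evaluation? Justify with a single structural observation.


Method: the geometric series formula — the ratio of consecutive terms is the constant 4, independent of the index — a geometric sum.


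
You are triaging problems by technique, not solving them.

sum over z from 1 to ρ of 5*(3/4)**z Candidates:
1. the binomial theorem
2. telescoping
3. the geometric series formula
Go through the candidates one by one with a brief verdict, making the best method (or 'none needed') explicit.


Method: the geometric series formula — term-over-term division gives 3/4 every time — index-free ratio, geometric sum formula applies.
- the binomial theorem: no binomial coefficients pair with matched powers.
- telescoping — computed from the summand as displayed, the partial sums build up without the pairwise collapse telescoping exploits.
- the geometric series formula: yes — fits the structure here.


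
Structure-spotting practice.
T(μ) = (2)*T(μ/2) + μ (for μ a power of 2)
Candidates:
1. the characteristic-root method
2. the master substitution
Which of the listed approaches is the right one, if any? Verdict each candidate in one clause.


Method: the master substitution — the argument shrinks by the factor 2, so measure the index on a logarithmic scale and the recursion becomes a shift.
- the characteristic-root method: the recursion divides its index rather than shifting it — outside the constant-shift family the root method covers.
- the master substitution: applicable, and directly so.


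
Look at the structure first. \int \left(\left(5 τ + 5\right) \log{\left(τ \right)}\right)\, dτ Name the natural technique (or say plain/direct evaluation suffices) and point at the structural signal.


Best approach: integration by parts — logs resist antidifferentiation but differentiate beautifully; pair \log{\left(τ \right)} with the polynomial 5 τ + 5 via parts.


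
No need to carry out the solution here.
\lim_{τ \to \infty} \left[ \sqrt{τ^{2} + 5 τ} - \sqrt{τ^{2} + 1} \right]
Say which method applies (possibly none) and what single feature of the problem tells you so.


Best approach: conjugate multiplication — the difference \sqrt{τ^{2} + 5 τ} - \sqrt{τ^{2} + 1} is an ∞ − ∞ stalemate; its conjugate partner breaks the tie.


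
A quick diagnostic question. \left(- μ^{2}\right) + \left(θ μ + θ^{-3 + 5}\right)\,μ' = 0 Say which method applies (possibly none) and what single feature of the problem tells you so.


Verdict: the homogeneous substitution — scaling θ and μ together leaves the slope fixed — it depends only on μ/θ, so substitute the ratio. A Bernoulli-style rewrite — possibly after exchanging which variable is treated as dependent — would work as well; the homogeneous substitution is the more immediate reading here.


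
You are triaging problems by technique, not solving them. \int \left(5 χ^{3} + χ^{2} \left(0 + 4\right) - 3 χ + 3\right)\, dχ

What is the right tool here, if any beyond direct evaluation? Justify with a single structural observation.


Method: no special technique — the integrand is a sum of constant multiples of powers of χ — integrate term by term.


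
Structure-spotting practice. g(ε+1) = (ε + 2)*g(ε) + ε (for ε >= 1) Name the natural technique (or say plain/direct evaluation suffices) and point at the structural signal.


Diagnosis: a summation factor — normalize by the running product of ε + 2: the left side becomes a difference, and differences sum.


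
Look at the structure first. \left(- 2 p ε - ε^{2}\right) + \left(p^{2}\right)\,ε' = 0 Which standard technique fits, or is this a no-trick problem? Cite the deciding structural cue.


Best approach: the homogeneous substitution — the slope is degree-zero homogeneous: the ratio substitution v = ε/p collapses it. A Bernoulli substitution is a fair alternative on this equation directly; the homogeneous reading takes it as given.


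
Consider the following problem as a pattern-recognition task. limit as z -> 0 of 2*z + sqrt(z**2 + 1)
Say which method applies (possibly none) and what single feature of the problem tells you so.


Method: no special technique — the expression is continuous at 0 — substitute and evaluate; no indeterminate form appears.


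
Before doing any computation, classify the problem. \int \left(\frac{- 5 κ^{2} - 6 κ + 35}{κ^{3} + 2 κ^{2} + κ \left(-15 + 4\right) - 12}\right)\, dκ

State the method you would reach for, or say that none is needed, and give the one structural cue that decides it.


Method: partial fractions — the denominator (κ^{3} + 2 κ^{2} + κ \left(-15 + 4\right) - 12) factors, so the quotient decomposes into elementary partial fractions term by term.


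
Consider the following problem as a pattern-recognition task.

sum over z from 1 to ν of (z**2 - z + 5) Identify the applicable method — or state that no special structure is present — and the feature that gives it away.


Method: no special technique — this is bookkeeping, not technique: standard formulas for sums of constant-multiple powers of z apply termwise.


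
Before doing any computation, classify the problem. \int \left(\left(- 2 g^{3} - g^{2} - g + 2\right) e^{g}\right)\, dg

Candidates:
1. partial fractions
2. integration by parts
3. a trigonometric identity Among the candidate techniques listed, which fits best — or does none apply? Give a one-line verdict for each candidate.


Best approach: integration by parts — differentiate - 2 g^{3} - g^{2} - g + 2, integrate e^{g}: each pass lowers the polynomial degree, so parts terminates.
- partial fractions: there is no rational-function structure to decompose.
- integration by parts: a fit — the right tool for this form.
- a trigonometric identity: with no trigonometric functions present, identity rewriting has no target.


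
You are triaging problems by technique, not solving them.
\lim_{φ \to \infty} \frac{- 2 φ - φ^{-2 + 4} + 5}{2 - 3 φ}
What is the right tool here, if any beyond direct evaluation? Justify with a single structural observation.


Method: dominant-term comparison — as φ grows, only the highest-degree terms matter — compare leading terms and read the limit off. Viewed as a single quotient this is an ∞/∞ form — an at-infinity application of l'Hôpital's rule would also resolve it; comparing leading growth reads the answer without differentiating.


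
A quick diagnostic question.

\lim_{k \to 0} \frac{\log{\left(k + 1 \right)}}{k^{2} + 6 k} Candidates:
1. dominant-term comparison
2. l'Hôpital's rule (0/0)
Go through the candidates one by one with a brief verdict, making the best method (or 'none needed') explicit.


Best approach: l'Hôpital's rule (0/0) — numerator and denominator both vanish at 0 — a genuine 0/0 form, which is exactly when l'Hôpital applies. A first-order expansion at the point is an equally standard path; the rule packages it.
- dominant-term comparison — leading-power comparison does not apply to this form.
- l'Hôpital's rule (0/0): yes, a natural case for it.


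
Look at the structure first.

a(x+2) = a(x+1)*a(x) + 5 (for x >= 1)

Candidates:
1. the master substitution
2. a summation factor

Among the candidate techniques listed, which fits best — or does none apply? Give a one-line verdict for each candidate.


Verdict: no special technique — a nonlinear dependence on earlier terms breaks linearity, and with it every superposition-based closed form.
- the master substitution — there is no divide-the-index recursive argument.
- a summation factor: no summation factor applies — the rule is not linear in the sequence values.
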